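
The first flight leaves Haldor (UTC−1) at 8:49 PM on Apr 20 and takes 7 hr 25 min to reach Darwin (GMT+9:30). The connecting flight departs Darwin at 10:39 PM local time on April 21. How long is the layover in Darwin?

Convert departure to UTC: 8:49 PM + 1:00 = 9:49 PM UTC on Apr 20.
Add 7 hours 25 minutes flight time → 5:14 AM UTC (Apr 21).
Darwin is UTC+9:30, so local arrival = 5:14 AM + 9:30 = 2:44 PM on Apr 21.
Layover = 10:39 PM − 2:44 PM = 7 hours 55 minutes.

7 hours 55 minutes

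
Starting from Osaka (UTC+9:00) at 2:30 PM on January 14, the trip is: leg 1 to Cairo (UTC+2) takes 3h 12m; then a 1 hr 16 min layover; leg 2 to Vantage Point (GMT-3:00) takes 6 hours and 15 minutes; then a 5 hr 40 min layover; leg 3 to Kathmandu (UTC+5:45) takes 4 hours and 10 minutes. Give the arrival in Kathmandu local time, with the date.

Convert departure to UTC: 2:30 PM − 9:00 = 5:30 AM UTC on Jan 14.
Add 3 hours and 12 minutes leg 1 → 8:42 AM UTC.
Add 1 hour and 16 minutes layover in Cairo → 9:58 AM UTC.
Add 6 hours and 15 minutes leg 2 → 4:13 PM UTC.
Add 5 hours and 40 minutes layover in Vantage Point → 9:53 PM UTC.
Add 4 hours 10 minutes leg 3 → 2:03 AM UTC (Jan 15).
Kathmandu is UTC+5:45, so local arrival = 2:03 AM + 5:45 = 7:48 AM on Jan 15.

7:48 AM on January 15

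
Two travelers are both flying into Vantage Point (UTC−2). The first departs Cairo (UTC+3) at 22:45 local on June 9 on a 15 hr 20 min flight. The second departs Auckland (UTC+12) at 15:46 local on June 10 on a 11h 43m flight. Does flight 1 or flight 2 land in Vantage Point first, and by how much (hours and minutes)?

Flight 1 in UTC: 22:45 − 3:00 = 19:45 on Jun 9.
+15 hours and 20 minutes → arrive 11:05 UTC on Jun 10.
Flight 2 in UTC: 15:46 − 12:00 = 03:46 on Jun 10.
+11 hours and 43 minutes → arrive 15:29 UTC on Jun 10.
Flight 1 lands earlier by 4 hours 24 minutes.

the first, by 4 hours 24 minutes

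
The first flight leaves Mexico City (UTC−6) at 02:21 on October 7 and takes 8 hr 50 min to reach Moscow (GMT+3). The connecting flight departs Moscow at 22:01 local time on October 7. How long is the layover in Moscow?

1 hour 50 minutes

Convert departure to UTC: 02:21 + 6:00 = 08:21 UTC on Oct 7.
Add 8 hours and 50 minutes flight time → 17:11 UTC.
Moscow is UTC+3:00, so local arrival = 17:11 + 3:00 = 20:11 on Oct 7.
Layover = 22:01 − 20:11 = 1 hour 50 minutes.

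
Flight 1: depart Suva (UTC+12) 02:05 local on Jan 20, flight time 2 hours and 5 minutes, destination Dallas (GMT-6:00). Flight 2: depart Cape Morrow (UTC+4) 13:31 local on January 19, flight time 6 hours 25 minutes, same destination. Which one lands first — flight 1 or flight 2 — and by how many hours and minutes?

Flight 1 in UTC: 02:05 − 12:00 = 14:05 on Jan 19.
+2 hours and 5 minutes → arrive 16:10 UTC on Jan 19.
Flight 2 in UTC: 13:31 − 4:00 = 09:31 on Jan 19.
+6 hours and 25 minutes → arrive 15:56 UTC on Jan 19.
Flight 2 lands earlier by 14 minutes.

the second, by 14 minutes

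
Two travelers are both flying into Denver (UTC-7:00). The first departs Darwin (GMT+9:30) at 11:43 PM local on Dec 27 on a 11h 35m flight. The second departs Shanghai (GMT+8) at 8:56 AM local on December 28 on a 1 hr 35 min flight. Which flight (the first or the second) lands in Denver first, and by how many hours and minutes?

the first, by 43 minutes

Flight 1 in UTC: 11:43 PM − 9:30 = 2:13 PM on Dec 27.
+11 hours 35 minutes → arrive 1:48 AM UTC on Dec 28.
Flight 2 in UTC: 8:56 AM − 8:00 = 12:56 AM on Dec 28.
+1 hour and 35 minutes → arrive 2:31 AM UTC on Dec 28.
Flight 1 lands earlier by 43 minutes.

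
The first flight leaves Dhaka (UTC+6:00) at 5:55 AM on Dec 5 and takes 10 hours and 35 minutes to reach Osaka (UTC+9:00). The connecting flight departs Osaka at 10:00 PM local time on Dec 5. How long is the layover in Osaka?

Convert departure to UTC: 5:55 AM − 6:00 = 11:55 PM UTC on Dec 4.
Add 10 hours 35 minutes flight time → 10:30 AM UTC (Dec 5).
Osaka is UTC+9:00, so local arrival = 10:30 AM + 9:00 = 7:30 PM on Dec 5.
Layover = 10:00 PM − 7:30 PM = 2 hours 30 minutes.

2 hours 30 minutes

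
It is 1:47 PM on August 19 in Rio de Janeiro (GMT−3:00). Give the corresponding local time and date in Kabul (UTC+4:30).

9:17 PM on Aug 19

Kabul is 7:30 ahead of Rio de Janeiro.
Shift by the zone difference: 1:47 PM + 7:30 = 9:17 PM on Aug 19 in Kabul.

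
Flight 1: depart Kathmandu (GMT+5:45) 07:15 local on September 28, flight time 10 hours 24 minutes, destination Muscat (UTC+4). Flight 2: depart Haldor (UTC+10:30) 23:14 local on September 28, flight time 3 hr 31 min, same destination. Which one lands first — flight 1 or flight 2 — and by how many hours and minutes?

the first, by 4 hours 21 minutes

Flight 1 in UTC: 07:15 − 5:45 = 01:30 on Sep 28.
+10 hours and 24 minutes → arrive 11:54 UTC on Sep 28.
Flight 2 in UTC: 23:14 − 10:30 = 12:44 on Sep 28.
+3 hours 31 minutes → arrive 16:15 UTC on Sep 28.
Flight 1 lands earlier by 4 hours 21 minutes.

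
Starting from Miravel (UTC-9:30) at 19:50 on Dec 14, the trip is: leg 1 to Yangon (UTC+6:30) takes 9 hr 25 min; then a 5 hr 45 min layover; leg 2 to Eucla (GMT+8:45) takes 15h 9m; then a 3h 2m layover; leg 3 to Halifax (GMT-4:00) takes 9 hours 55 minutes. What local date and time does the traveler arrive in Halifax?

20:36 on December 16

Convert departure to UTC: 19:50 + 9:30 = 05:20 UTC on Dec 15.
Add 9 hours 25 minutes leg 1 → 14:45 UTC.
Add 5 hours and 45 minutes layover in Yangon → 20:30 UTC.
Add 15 hours and 9 minutes leg 2 → 11:39 UTC (Dec 16).
Add 3 hours 2 minutes layover in Eucla → 14:41 UTC.
Add 9 hours 55 minutes leg 3 → 00:36 UTC (Dec 17).
Halifax is UTC−4:00, so local arrival = 00:36 − 4:00 = 20:36 on Dec 16.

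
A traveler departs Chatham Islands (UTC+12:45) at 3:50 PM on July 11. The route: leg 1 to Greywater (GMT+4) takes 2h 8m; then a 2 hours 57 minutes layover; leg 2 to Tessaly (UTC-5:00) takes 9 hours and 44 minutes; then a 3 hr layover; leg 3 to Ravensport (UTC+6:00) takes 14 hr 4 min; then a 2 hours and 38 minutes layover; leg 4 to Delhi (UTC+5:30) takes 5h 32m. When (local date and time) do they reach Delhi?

12:38 AM on July 13

Convert departure to UTC: 3:50 PM − 12:45 = 3:05 AM UTC on Jul 11.
Add 2 hours and 8 minutes leg 1 → 5:13 AM UTC.
Add 2 hours and 57 minutes layover in Greywater → 8:10 AM UTC.
Add 9 hours and 44 minutes leg 2 → 5:54 PM UTC.
Add 3 hours layover in Tessaly → 8:54 PM UTC.
Add 14 hours 4 minutes leg 3 → 10:58 AM UTC (Jul 12).
Add 2 hours and 38 minutes layover in Ravensport → 1:36 PM UTC.
Add 5 hours and 32 minutes leg 4 → 7:08 PM UTC.
Delhi is UTC+5:30, so local arrival = 7:08 PM + 5:30 = 12:38 AM on Jul 13.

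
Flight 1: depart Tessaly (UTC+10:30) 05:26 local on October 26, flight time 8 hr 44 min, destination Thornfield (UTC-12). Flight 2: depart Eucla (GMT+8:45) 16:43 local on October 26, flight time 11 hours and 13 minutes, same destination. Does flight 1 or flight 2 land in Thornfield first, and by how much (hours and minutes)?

the first, by 15 hours 31 minutes

Flight 1 in UTC: 05:26 − 10:30 = 18:56 on Oct 25.
+8 hours and 44 minutes → arrive 03:40 UTC on Oct 26.
Flight 2 in UTC: 16:43 − 8:45 = 07:58 on Oct 26.
+11 hours 13 minutes → arrive 19:11 UTC on Oct 26.
Flight 1 lands earlier by 15 hours 31 minutes.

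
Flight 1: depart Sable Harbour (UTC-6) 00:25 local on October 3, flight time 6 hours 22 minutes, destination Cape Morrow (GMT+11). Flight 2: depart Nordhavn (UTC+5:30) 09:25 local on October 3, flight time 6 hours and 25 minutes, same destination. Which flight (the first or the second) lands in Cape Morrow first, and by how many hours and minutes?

the second, by 2 hours 27 minutes

Flight 1 in UTC: 00:25 + 6:00 = 06:25 on Oct 3.
+6 hours 22 minutes → arrive 12:47 UTC on Oct 3.
Flight 2 in UTC: 09:25 − 5:30 = 03:55 on Oct 3.
+6 hours and 25 minutes → arrive 10:20 UTC on Oct 3.
Flight 2 lands earlier by 2 hours 27 minutes.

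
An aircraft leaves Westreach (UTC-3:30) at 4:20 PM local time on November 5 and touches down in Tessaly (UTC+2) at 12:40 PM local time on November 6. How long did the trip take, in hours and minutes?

Departure in UTC: 4:20 PM + 3:30 = 7:50 PM on Nov 5.
Arrival in UTC: 12:40 PM − 2:00 = 10:40 AM on Nov 6.
Elapsed = 10:40 AM − 7:50 PM (+1 day) = 14 hours 50 minutes.

14 hours 50 minutes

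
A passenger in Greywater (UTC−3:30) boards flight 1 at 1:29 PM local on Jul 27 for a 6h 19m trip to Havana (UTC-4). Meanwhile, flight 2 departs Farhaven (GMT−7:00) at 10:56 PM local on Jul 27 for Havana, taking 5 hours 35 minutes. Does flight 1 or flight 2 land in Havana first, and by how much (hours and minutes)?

Flight 1 in UTC: 1:29 PM + 3:30 = 4:59 PM on Jul 27.
+6 hours 19 minutes → arrive 11:18 PM UTC on Jul 27.
Flight 2 in UTC: 10:56 PM + 7:00 = 5:56 AM on Jul 28.
+5 hours and 35 minutes → arrive 11:31 AM UTC on Jul 28.
Flight 1 lands earlier by 12 hours 13 minutes.

the first, by 12 hours 13 minutes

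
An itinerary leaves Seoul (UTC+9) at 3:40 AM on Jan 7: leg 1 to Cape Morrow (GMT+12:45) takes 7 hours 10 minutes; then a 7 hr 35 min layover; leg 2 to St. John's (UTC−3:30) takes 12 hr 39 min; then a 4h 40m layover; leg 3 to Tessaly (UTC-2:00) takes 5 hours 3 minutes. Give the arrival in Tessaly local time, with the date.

5:47 AM on January 8

Convert departure to UTC: 3:40 AM − 9:00 = 6:40 PM UTC on Jan 6.
Add 7 hours 10 minutes leg 1 → 1:50 AM UTC (Jan 7).
Add 7 hours and 35 minutes layover in Cape Morrow → 9:25 AM UTC.
Add 12 hours 39 minutes leg 2 → 10:04 PM UTC.
Add 4 hours 40 minutes layover in St. John's → 2:44 AM UTC (Jan 8).
Add 5 hours and 3 minutes leg 3 → 7:47 AM UTC.
Tessaly is UTC−2:00, so local arrival = 7:47 AM − 2:00 = 5:47 AM on Jan 8.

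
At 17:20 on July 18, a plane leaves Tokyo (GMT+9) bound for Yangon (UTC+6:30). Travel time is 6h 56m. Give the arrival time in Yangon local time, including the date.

Convert departure to UTC: 17:20 − 9:00 = 08:20 UTC on Jul 18.
Add 6 hours and 56 minutes travel time → 15:16 UTC.
Yangon is UTC+6:30, so local arrival = 15:16 + 6:30 = 21:46 on Jul 18.

21:46 on July 18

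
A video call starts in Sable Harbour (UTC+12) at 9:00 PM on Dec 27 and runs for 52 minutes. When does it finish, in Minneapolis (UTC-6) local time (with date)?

Convert start to UTC: 9:00 PM − 12:00 = 9:00 AM UTC on Dec 27.
Add 52 minutes duration → 9:52 AM UTC.
Minneapolis is UTC−6:00, so local end time = 9:52 AM − 6:00 = 3:52 AM on Dec 27.

3:52 AM on Dec 27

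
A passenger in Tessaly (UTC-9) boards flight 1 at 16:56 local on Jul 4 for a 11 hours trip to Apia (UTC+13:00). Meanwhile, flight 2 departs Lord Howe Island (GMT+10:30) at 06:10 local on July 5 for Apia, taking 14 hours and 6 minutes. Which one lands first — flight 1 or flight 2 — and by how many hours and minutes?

the second, by 3 hours 10 minutes

Flight 1 in UTC: 16:56 + 9:00 = 01:56 on Jul 5.
+11 hours → arrive 12:56 UTC on Jul 5.
Flight 2 in UTC: 06:10 − 10:30 = 19:40 on Jul 4.
+14 hours and 6 minutes → arrive 09:46 UTC on Jul 5.
Flight 2 lands earlier by 3 hours 10 minutes.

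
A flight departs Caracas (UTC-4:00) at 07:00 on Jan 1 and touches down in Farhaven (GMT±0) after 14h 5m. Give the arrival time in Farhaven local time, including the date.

01:05 on Jan 2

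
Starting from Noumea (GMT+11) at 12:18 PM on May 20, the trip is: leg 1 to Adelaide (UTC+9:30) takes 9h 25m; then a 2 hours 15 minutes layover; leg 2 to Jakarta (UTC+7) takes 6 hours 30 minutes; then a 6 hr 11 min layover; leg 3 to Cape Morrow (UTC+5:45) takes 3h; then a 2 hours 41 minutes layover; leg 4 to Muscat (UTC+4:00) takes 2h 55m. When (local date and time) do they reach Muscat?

Convert departure to UTC: 12:18 PM − 11:00 = 1:18 AM UTC on May 20.
Add 9 hours and 25 minutes leg 1 → 10:43 AM UTC.
Add 2 hours 15 minutes layover in Adelaide → 12:58 PM UTC.
Add 6 hours and 30 minutes leg 2 → 7:28 PM UTC.
Add 6 hours and 11 minutes layover in Jakarta → 1:39 AM UTC (May 21).
Add 3 hours leg 3 → 4:39 AM UTC.
Add 2 hours 41 minutes layover in Cape Morrow → 7:20 AM UTC.
Add 2 hours and 55 minutes leg 4 → 10:15 AM UTC.
Muscat is UTC+4:00, so local arrival = 10:15 AM + 4:00 = 2:15 PM on May 21.

2:15 PM on May 21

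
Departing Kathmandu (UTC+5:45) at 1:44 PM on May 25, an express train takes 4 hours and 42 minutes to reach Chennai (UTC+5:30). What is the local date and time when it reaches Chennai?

Convert departure to UTC: 1:44 PM − 5:45 = 7:59 AM UTC on May 25.
Add 4 hours and 42 minutes travel time → 12:41 PM UTC.
Chennai is UTC+5:30, so local arrival = 12:41 PM + 5:30 = 6:11 PM on May 25.

6:11 PM on May 25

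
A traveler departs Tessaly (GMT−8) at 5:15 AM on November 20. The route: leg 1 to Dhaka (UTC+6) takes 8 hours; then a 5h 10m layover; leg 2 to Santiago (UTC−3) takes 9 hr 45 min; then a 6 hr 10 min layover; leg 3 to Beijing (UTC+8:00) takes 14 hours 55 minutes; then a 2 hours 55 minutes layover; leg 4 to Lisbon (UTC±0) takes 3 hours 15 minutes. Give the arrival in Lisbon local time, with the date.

3:25 PM on Nov 22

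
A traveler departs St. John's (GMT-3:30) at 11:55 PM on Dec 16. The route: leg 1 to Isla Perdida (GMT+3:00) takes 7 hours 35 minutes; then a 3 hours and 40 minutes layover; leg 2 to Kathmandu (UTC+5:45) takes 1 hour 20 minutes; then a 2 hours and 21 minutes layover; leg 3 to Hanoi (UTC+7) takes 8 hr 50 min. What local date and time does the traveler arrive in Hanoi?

Convert departure to UTC: 11:55 PM + 3:30 = 3:25 AM UTC on Dec 17.
Add 7 hours 35 minutes leg 1 → 11:00 AM UTC.
Add 3 hours and 40 minutes layover in Isla Perdida → 2:40 PM UTC.
Add 1 hour and 20 minutes leg 2 → 4:00 PM UTC.
Add 2 hours 21 minutes layover in Kathmandu → 6:21 PM UTC.
Add 8 hours and 50 minutes leg 3 → 3:11 AM UTC (Dec 18).
Hanoi is UTC+7:00, so local arrival = 3:11 AM + 7:00 = 10:11 AM on Dec 18.

10:11 AM on Dec 18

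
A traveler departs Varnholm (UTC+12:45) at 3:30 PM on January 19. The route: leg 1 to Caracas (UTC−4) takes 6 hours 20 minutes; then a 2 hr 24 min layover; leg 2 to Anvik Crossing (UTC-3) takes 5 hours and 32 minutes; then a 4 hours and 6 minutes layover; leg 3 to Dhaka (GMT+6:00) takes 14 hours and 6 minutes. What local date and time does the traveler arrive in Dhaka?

5:13 PM on January 20

Convert departure to UTC: 3:30 PM − 12:45 = 2:45 AM UTC on Jan 19.
Add 6 hours 20 minutes leg 1 → 9:05 AM UTC.
Add 2 hours 24 minutes layover in Caracas → 11:29 AM UTC.
Add 5 hours and 32 minutes leg 2 → 5:01 PM UTC.
Add 4 hours and 6 minutes layover in Anvik Crossing → 9:07 PM UTC.
Add 14 hours 6 minutes leg 3 → 11:13 AM UTC (Jan 20).
Dhaka is UTC+6:00, so local arrival = 11:13 AM + 6:00 = 5:13 PM on Jan 20.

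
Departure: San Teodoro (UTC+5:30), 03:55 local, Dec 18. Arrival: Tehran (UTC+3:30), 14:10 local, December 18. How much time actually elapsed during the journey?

12 hours 15 minutes

Departure in UTC: 03:55 − 5:30 = 22:25 on Dec 17.
Arrival in UTC: 14:10 − 3:30 = 10:40 on Dec 18.
Elapsed = 10:40 − 22:25 (+1 day) = 12 hours 15 minutes.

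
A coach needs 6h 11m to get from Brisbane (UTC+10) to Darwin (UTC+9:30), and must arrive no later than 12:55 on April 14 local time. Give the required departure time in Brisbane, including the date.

Target arrival in UTC: 12:55 − 9:30 = 03:25 on Apr 14.
Subtract 6 hours 11 minutes → departure 21:14 UTC on Apr 13.
Brisbane is UTC+10:00: 21:14 + 10:00 = 07:14 on Apr 14.

07:14 on April 14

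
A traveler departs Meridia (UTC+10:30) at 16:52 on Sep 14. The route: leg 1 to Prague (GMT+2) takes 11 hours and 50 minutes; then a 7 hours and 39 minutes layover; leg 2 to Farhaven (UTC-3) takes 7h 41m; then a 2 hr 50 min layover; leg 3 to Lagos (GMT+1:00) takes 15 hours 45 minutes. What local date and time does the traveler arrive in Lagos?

Convert departure to UTC: 16:52 − 10:30 = 06:22 UTC on Sep 14.
Add 11 hours 50 minutes leg 1 → 18:12 UTC.
Add 7 hours 39 minutes layover in Prague → 01:51 UTC (Sep 15).
Add 7 hours and 41 minutes leg 2 → 09:32 UTC.
Add 2 hours and 50 minutes layover in Farhaven → 12:22 UTC.
Add 15 hours and 45 minutes leg 3 → 04:07 UTC (Sep 16).
Lagos is UTC+1:00, so local arrival = 04:07 + 1:00 = 05:07 on Sep 16.

05:07 on September 16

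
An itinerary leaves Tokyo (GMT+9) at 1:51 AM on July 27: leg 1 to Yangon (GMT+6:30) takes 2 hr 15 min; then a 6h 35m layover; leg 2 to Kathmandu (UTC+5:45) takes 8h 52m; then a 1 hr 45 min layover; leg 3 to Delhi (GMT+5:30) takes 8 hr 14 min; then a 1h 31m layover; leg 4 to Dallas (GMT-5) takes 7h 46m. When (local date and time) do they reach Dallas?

Convert departure to UTC: 1:51 AM − 9:00 = 4:51 PM UTC on Jul 26.
Add 2 hours and 15 minutes leg 1 → 7:06 PM UTC.
Add 6 hours and 35 minutes layover in Yangon → 1:41 AM UTC (Jul 27).
Add 8 hours 52 minutes leg 2 → 10:33 AM UTC.
Add 1 hour 45 minutes layover in Kathmandu → 12:18 PM UTC.
Add 8 hours 14 minutes leg 3 → 8:32 PM UTC.
Add 1 hour and 31 minutes layover in Delhi → 10:03 PM UTC.
Add 7 hours and 46 minutes leg 4 → 5:49 AM UTC (Jul 28).
Dallas is UTC−5:00, so local arrival = 5:49 AM − 5:00 = 12:49 AM on Jul 28.

12:49 AM on Jul 28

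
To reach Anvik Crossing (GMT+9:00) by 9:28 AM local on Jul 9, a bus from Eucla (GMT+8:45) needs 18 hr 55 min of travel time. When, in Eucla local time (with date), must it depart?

2:18 PM on July 8

Target arrival in UTC: 9:28 AM − 9:00 = 12:28 AM on Jul 9.
Subtract 18 hours and 55 minutes → departure 5:33 AM UTC on Jul 8.
Eucla is UTC+8:45: 5:33 AM + 8:45 = 2:18 PM on Jul 8.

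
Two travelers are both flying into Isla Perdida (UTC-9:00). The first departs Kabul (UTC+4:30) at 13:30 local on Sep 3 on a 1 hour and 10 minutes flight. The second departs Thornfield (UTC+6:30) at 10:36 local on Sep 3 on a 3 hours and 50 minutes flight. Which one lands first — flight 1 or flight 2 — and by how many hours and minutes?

the second, by 2 hours 14 minutes

Flight 1 in UTC: 13:30 − 4:30 = 09:00 on Sep 3.
+1 hour and 10 minutes → arrive 10:10 UTC on Sep 3.
Flight 2 in UTC: 10:36 − 6:30 = 04:06 on Sep 3.
+3 hours 50 minutes → arrive 07:56 UTC on Sep 3.
Flight 2 lands earlier by 2 hours 14 minutes.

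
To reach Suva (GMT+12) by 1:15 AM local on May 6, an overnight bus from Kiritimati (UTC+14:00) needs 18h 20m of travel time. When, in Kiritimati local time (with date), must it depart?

Target arrival in UTC: 1:15 AM − 12:00 = 1:15 PM on May 5.
Subtract 18 hours and 20 minutes → departure 6:55 PM UTC on May 4.
Kiritimati is UTC+14:00: 6:55 PM + 14:00 = 8:55 AM on May 5.

8:55 AM on May 5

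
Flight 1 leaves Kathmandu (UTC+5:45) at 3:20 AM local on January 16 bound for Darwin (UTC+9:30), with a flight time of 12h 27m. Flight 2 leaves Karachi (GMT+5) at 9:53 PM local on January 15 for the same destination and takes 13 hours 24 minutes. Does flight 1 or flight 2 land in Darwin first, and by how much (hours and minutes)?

Flight 1 in UTC: 3:20 AM − 5:45 = 9:35 PM on Jan 15.
+12 hours 27 minutes → arrive 10:02 AM UTC on Jan 16.
Flight 2 in UTC: 9:53 PM − 5:00 = 4:53 PM on Jan 15.
+13 hours and 24 minutes → arrive 6:17 AM UTC on Jan 16.
Flight 2 lands earlier by 3 hours 45 minutes.

the second, by 3 hours 45 minutes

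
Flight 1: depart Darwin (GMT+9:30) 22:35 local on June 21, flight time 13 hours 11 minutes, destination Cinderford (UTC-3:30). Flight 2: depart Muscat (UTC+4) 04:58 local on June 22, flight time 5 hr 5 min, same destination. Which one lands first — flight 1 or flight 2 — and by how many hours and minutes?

Flight 1 in UTC: 22:35 − 9:30 = 13:05 on Jun 21.
+13 hours 11 minutes → arrive 02:16 UTC on Jun 22.
Flight 2 in UTC: 04:58 − 4:00 = 00:58 on Jun 22.
+5 hours 5 minutes → arrive 06:03 UTC on Jun 22.
Flight 1 lands earlier by 3 hours 47 minutes.

the first, by 3 hours 47 minutes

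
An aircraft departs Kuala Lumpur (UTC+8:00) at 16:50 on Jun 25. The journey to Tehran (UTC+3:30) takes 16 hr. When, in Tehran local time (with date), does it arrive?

04:20 on June 26

Tehran is 4:30 behind Kuala Lumpur.
After 16 hours it is 08:50 (Jun 26) in Kuala Lumpur.
Shift by the zone difference: 08:50 − 4:30 = 04:20 on Jun 26 in Tehran.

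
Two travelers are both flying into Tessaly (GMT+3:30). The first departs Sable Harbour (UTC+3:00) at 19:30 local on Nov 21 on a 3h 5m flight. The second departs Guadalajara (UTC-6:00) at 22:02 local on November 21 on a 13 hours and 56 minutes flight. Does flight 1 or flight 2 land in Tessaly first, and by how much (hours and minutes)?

the first, by 22 hours 23 minutes

Flight 1 in UTC: 19:30 − 3:00 = 16:30 on Nov 21.
+3 hours and 5 minutes → arrive 19:35 UTC on Nov 21.
Flight 2 in UTC: 22:02 + 6:00 = 04:02 on Nov 22.
+13 hours and 56 minutes → arrive 17:58 UTC on Nov 22.
Flight 1 lands earlier by 22 hours 23 minutes.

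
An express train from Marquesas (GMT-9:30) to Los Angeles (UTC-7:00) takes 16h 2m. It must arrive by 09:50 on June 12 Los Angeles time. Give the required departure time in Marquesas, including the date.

Target arrival in UTC: 09:50 + 7:00 = 16:50 on Jun 12.
Subtract 16 hours and 2 minutes → departure 00:48 UTC on Jun 12.
Marquesas is UTC−9:30: 00:48 − 9:30 = 15:18 on Jun 11.

15:18 on June 11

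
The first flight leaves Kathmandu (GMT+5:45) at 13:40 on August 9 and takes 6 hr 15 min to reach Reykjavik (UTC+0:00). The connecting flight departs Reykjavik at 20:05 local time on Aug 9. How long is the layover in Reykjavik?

Convert departure to UTC: 13:40 − 5:45 = 07:55 UTC on Aug 9.
Add 6 hours and 15 minutes flight time → 14:10 UTC.
Reykjavik is UTC+0, so local arrival is the same: 14:10 on Aug 9.
Layover = 20:05 − 14:10 = 5 hours 55 minutes.

5 hours 55 minutes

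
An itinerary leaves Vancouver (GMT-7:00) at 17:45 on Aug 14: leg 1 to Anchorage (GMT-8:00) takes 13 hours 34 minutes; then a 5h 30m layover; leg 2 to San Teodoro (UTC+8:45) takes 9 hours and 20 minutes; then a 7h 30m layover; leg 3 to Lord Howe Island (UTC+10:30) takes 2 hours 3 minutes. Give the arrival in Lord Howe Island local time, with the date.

01:12 on August 17

Convert departure to UTC: 17:45 + 7:00 = 00:45 UTC on Aug 15.
Add 13 hours 34 minutes leg 1 → 14:19 UTC.
Add 5 hours and 30 minutes layover in Anchorage → 19:49 UTC.
Add 9 hours and 20 minutes leg 2 → 05:09 UTC (Aug 16).
Add 7 hours and 30 minutes layover in San Teodoro → 12:39 UTC.
Add 2 hours and 3 minutes leg 3 → 14:42 UTC.
Lord Howe Island is UTC+10:30, so local arrival = 14:42 + 10:30 = 01:12 on Aug 17.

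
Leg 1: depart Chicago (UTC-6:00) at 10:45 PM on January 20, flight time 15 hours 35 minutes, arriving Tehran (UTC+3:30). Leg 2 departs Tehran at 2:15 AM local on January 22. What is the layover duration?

2 hours 25 minutes

Convert departure to UTC: 10:45 PM + 6:00 = 4:45 AM UTC on Jan 21.
Add 15 hours and 35 minutes flight time → 8:20 PM UTC.
Tehran is UTC+3:30, so local arrival = 8:20 PM + 3:30 = 11:50 PM on Jan 21.
Layover = 2:15 AM − 11:50 PM (+1 day) = 2 hours 25 minutes.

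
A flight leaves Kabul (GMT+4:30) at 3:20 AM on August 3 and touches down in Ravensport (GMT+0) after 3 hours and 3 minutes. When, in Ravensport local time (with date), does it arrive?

1:53 AM on August 3

Ravensport is 4:30 behind Kabul.
After 3 hours 3 minutes it is 6:23 AM in Kabul.
Shift by the zone difference: 6:23 AM − 4:30 = 1:53 AM on Aug 3 in Ravensport.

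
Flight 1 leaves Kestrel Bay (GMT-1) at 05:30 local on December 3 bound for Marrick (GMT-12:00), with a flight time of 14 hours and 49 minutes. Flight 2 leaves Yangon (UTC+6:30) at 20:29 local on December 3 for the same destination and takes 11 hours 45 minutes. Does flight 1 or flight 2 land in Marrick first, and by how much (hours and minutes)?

Flight 1 in UTC: 05:30 + 1:00 = 06:30 on Dec 3.
+14 hours 49 minutes → arrive 21:19 UTC on Dec 3.
Flight 2 in UTC: 20:29 − 6:30 = 13:59 on Dec 3.
+11 hours 45 minutes → arrive 01:44 UTC on Dec 4.
Flight 1 lands earlier by 4 hours 25 minutes.

the first, by 4 hours 25 minutes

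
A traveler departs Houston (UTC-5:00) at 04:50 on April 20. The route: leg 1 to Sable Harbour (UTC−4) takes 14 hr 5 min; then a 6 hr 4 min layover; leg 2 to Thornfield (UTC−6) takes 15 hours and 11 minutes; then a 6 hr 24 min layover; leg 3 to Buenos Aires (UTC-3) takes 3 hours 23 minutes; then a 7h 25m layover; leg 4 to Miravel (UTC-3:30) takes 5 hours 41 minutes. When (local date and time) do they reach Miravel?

16:33 on Apr 22

Convert departure to UTC: 04:50 + 5:00 = 09:50 UTC on Apr 20.
Add 14 hours and 5 minutes leg 1 → 23:55 UTC.
Add 6 hours 4 minutes layover in Sable Harbour → 05:59 UTC (Apr 21).
Add 15 hours and 11 minutes leg 2 → 21:10 UTC.
Add 6 hours and 24 minutes layover in Thornfield → 03:34 UTC (Apr 22).
Add 3 hours 23 minutes leg 3 → 06:57 UTC.
Add 7 hours and 25 minutes layover in Buenos Aires → 14:22 UTC.
Add 5 hours 41 minutes leg 4 → 20:03 UTC.
Miravel is UTC−3:30, so local arrival = 20:03 − 3:30 = 16:33 on Apr 22.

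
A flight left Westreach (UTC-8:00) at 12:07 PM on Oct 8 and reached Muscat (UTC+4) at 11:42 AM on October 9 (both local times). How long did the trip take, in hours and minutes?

Departure in UTC: 12:07 PM + 8:00 = 8:07 PM on Oct 8.
Arrival in UTC: 11:42 AM − 4:00 = 7:42 AM on Oct 9.
Elapsed = 7:42 AM − 8:07 PM (+1 day) = 11 hours 35 minutes.

11 hours 35 minutes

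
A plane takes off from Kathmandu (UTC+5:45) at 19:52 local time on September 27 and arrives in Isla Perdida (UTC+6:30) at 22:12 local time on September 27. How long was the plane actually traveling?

Isla Perdida is 0:45 ahead of Kathmandu.
Clock-face elapsed time (ignoring zones) is 2 hours 20 minutes.
Actual elapsed = 2 hours 20 minutes − 0:45 = 1 hour 35 minutes.

1 hour 35 minutes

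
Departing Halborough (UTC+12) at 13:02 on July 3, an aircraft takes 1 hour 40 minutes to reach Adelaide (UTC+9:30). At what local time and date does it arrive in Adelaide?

12:12 on July 3

Adelaide is 2:30 behind Halborough.
After 1 hour and 40 minutes it is 14:42 in Halborough.
Shift by the zone difference: 14:42 − 2:30 = 12:12 on Jul 3 in Adelaide.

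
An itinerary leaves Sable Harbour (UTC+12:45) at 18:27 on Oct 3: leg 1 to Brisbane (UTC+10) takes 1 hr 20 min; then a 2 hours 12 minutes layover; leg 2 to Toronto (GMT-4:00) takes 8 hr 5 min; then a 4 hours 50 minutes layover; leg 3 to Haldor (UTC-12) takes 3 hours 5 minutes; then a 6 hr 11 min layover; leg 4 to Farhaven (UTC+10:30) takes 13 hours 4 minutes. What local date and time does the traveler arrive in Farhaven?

06:59 on October 5

Convert departure to UTC: 18:27 − 12:45 = 05:42 UTC on Oct 3.
Add 1 hour and 20 minutes leg 1 → 07:02 UTC.
Add 2 hours 12 minutes layover in Brisbane → 09:14 UTC.
Add 8 hours and 5 minutes leg 2 → 17:19 UTC.
Add 4 hours 50 minutes layover in Toronto → 22:09 UTC.
Add 3 hours and 5 minutes leg 3 → 01:14 UTC (Oct 4).
Add 6 hours and 11 minutes layover in Haldor → 07:25 UTC.
Add 13 hours 4 minutes leg 4 → 20:29 UTC.
Farhaven is UTC+10:30, so local arrival = 20:29 + 10:30 = 06:59 on Oct 5.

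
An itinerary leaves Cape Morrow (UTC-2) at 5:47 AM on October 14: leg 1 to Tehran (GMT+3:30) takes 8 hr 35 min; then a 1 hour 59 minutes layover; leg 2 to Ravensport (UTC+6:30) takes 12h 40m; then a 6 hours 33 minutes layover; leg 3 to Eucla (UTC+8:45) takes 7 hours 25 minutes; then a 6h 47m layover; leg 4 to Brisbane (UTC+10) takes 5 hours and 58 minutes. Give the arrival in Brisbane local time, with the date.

7:44 PM on October 16

Convert departure to UTC: 5:47 AM + 2:00 = 7:47 AM UTC on Oct 14.
Add 8 hours and 35 minutes leg 1 → 4:22 PM UTC.
Add 1 hour and 59 minutes layover in Tehran → 6:21 PM UTC.
Add 12 hours 40 minutes leg 2 → 7:01 AM UTC (Oct 15).
Add 6 hours 33 minutes layover in Ravensport → 1:34 PM UTC.
Add 7 hours 25 minutes leg 3 → 8:59 PM UTC.
Add 6 hours and 47 minutes layover in Eucla → 3:46 AM UTC (Oct 16).
Add 5 hours 58 minutes leg 4 → 9:44 AM UTC.
Brisbane is UTC+10:00, so local arrival = 9:44 AM + 10:00 = 7:44 PM on Oct 16.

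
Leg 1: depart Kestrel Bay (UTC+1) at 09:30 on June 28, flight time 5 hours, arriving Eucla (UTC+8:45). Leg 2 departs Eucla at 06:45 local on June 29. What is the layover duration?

8 hours 30 minutes

Convert departure to UTC: 09:30 − 1:00 = 08:30 UTC on Jun 28.
Add 5 hours flight time → 13:30 UTC.
Eucla is UTC+8:45, so local arrival = 13:30 + 8:45 = 22:15 on Jun 28.
Layover = 06:45 − 22:15 (+1 day) = 8 hours 30 minutes.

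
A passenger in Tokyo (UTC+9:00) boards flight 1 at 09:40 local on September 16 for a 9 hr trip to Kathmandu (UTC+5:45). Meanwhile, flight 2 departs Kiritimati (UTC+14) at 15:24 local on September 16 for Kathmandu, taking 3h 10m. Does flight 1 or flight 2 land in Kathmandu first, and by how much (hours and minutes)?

Flight 1 in UTC: 09:40 − 9:00 = 00:40 on Sep 16.
+9 hours → arrive 09:40 UTC on Sep 16.
Flight 2 in UTC: 15:24 − 14:00 = 01:24 on Sep 16.
+3 hours and 10 minutes → arrive 04:34 UTC on Sep 16.
Flight 2 lands earlier by 5 hours 6 minutes.

the second, by 5 hours 6 minutes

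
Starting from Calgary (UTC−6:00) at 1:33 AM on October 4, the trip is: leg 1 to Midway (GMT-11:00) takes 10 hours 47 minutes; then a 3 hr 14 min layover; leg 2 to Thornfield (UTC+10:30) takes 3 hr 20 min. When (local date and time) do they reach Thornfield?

11:24 AM on October 5

Convert departure to UTC: 1:33 AM + 6:00 = 7:33 AM UTC on Oct 4.
Add 10 hours 47 minutes leg 1 → 6:20 PM UTC.
Add 3 hours 14 minutes layover in Midway → 9:34 PM UTC.
Add 3 hours 20 minutes leg 2 → 12:54 AM UTC (Oct 5).
Thornfield is UTC+10:30, so local arrival = 12:54 AM + 10:30 = 11:24 AM on Oct 5.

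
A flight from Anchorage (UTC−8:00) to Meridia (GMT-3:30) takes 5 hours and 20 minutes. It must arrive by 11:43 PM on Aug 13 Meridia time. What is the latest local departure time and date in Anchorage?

1:53 PM on Aug 13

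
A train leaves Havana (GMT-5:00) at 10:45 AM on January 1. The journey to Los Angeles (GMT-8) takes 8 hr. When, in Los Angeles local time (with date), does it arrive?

Convert departure to UTC: 10:45 AM + 5:00 = 3:45 PM UTC on Jan 1.
Add 8 hours travel time → 11:45 PM UTC.
Los Angeles is UTC−8:00, so local arrival = 11:45 PM − 8:00 = 3:45 PM on Jan 1.

3:45 PM on January 1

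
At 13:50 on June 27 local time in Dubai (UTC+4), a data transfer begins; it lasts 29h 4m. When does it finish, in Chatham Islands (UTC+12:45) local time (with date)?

03:39 on June 29

Chatham Islands is 8:45 ahead of Dubai.
After 29 hours and 4 minutes it is 18:54 (Jun 28) in Dubai.
Shift by the zone difference: 18:54 + 8:45 = 03:39 on Jun 29 in Chatham Islands.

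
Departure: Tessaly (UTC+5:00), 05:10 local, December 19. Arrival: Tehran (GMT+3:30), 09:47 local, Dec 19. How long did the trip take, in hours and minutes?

6 hours 7 minutes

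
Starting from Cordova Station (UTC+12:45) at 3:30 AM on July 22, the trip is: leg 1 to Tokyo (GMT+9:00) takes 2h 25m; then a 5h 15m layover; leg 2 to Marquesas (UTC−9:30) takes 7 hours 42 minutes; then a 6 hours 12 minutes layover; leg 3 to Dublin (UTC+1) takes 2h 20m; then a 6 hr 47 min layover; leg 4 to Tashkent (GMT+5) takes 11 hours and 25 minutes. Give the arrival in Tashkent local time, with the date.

1:51 PM on Jul 23

Convert departure to UTC: 3:30 AM − 12:45 = 2:45 PM UTC on Jul 21.
Add 2 hours and 25 minutes leg 1 → 5:10 PM UTC.
Add 5 hours and 15 minutes layover in Tokyo → 10:25 PM UTC.
Add 7 hours 42 minutes leg 2 → 6:07 AM UTC (Jul 22).
Add 6 hours 12 minutes layover in Marquesas → 12:19 PM UTC.
Add 2 hours 20 minutes leg 3 → 2:39 PM UTC.
Add 6 hours and 47 minutes layover in Dublin → 9:26 PM UTC.
Add 11 hours and 25 minutes leg 4 → 8:51 AM UTC (Jul 23).
Tashkent is UTC+5:00, so local arrival = 8:51 AM + 5:00 = 1:51 PM on Jul 23.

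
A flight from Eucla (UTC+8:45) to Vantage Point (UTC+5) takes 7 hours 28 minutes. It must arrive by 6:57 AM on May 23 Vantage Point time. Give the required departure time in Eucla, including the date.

Target arrival in UTC: 6:57 AM − 5:00 = 1:57 AM on May 23.
Subtract 7 hours and 28 minutes → departure 6:29 PM UTC on May 22.
Eucla is UTC+8:45: 6:29 PM + 8:45 = 3:14 AM on May 23.

3:14 AM on May 23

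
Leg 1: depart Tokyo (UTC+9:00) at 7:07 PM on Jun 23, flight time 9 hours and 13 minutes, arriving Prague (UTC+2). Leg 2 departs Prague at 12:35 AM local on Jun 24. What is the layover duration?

3 hours 15 minutes

Convert departure to UTC: 7:07 PM − 9:00 = 10:07 AM UTC on Jun 23.
Add 9 hours 13 minutes flight time → 7:20 PM UTC.
Prague is UTC+2:00, so local arrival = 7:20 PM + 2:00 = 9:20 PM on Jun 23.
Layover = 12:35 AM − 9:20 PM (+1 day) = 3 hours 15 minutes.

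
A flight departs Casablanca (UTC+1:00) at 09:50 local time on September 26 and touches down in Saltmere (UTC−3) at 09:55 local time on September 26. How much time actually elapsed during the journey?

4 hours 5 minutes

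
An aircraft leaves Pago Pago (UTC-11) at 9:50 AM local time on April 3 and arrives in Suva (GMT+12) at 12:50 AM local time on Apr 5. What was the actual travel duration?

16 hours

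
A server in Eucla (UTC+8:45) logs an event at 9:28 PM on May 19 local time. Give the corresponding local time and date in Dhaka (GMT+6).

6:43 PM on May 19

In UTC: 9:28 PM − 8:45 = 12:43 PM on May 19.
Dhaka is UTC+6:00: 12:43 PM + 6:00 = 6:43 PM on May 19.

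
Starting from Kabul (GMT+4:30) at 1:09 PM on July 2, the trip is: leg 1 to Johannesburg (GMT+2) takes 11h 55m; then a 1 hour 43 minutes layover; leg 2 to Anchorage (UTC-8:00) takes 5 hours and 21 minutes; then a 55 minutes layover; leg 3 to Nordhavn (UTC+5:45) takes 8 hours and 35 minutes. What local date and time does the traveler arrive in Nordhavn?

Convert departure to UTC: 1:09 PM − 4:30 = 8:39 AM UTC on Jul 2.
Add 11 hours and 55 minutes leg 1 → 8:34 PM UTC.
Add 1 hour and 43 minutes layover in Johannesburg → 10:17 PM UTC.
Add 5 hours 21 minutes leg 2 → 3:38 AM UTC (Jul 3).
Add 55 minutes layover in Anchorage → 4:33 AM UTC.
Add 8 hours and 35 minutes leg 3 → 1:08 PM UTC.
Nordhavn is UTC+5:45, so local arrival = 1:08 PM + 5:45 = 6:53 PM on Jul 3.

6:53 PM on Jul 3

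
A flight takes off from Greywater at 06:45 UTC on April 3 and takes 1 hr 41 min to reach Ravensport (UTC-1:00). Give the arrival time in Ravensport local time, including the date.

07:26 on April 3

Departure is given in UTC: 06:45 on Apr 3.
Add 1 hour 41 minutes → 08:26 UTC.
Ravensport is UTC−1:00: 08:26 − 1:00 = 07:26 on Apr 3.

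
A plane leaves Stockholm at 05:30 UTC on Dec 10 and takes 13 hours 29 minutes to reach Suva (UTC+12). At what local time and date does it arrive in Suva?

06:59 on December 11

Departure is given in UTC: 05:30 on Dec 10.
Add 13 hours and 29 minutes → 18:59 UTC.
Suva is UTC+12:00: 18:59 + 12:00 = 06:59 on Dec 11.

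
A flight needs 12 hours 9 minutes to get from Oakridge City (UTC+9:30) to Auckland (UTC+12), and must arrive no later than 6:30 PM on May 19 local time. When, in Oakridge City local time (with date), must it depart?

3:51 AM on May 19

Target arrival in UTC: 6:30 PM − 12:00 = 6:30 AM on May 19.
Subtract 12 hours and 9 minutes → departure 6:21 PM UTC on May 18.
Oakridge City is UTC+9:30: 6:21 PM + 9:30 = 3:51 AM on May 19.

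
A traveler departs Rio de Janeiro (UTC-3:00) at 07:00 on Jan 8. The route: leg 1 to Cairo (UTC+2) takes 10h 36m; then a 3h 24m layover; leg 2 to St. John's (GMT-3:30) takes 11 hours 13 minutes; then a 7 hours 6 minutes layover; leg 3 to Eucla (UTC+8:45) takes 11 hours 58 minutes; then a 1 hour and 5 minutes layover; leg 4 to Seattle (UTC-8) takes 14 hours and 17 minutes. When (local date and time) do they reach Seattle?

Convert departure to UTC: 07:00 + 3:00 = 10:00 UTC on Jan 8.
Add 10 hours 36 minutes leg 1 → 20:36 UTC.
Add 3 hours 24 minutes layover in Cairo → 00:00 UTC (Jan 9).
Add 11 hours and 13 minutes leg 2 → 11:13 UTC.
Add 7 hours and 6 minutes layover in St. John's → 18:19 UTC.
Add 11 hours and 58 minutes leg 3 → 06:17 UTC (Jan 10).
Add 1 hour 5 minutes layover in Eucla → 07:22 UTC.
Add 14 hours and 17 minutes leg 4 → 21:39 UTC.
Seattle is UTC−8:00, so local arrival = 21:39 − 8:00 = 13:39 on Jan 10.

13:39 on Jan 10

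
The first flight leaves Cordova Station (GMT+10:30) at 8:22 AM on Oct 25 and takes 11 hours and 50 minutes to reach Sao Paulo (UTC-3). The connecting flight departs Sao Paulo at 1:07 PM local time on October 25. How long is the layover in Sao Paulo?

6 hours 25 minutes

Convert departure to UTC: 8:22 AM − 10:30 = 9:52 PM UTC on Oct 24.
Add 11 hours 50 minutes flight time → 9:42 AM UTC (Oct 25).
Sao Paulo is UTC−3:00, so local arrival = 9:42 AM − 3:00 = 6:42 AM on Oct 25.
Layover = 1:07 PM − 6:42 AM = 6 hours 25 minutes.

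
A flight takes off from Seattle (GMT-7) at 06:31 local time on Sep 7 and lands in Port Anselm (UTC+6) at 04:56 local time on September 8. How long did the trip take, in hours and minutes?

9 hours 25 minutes

Departure in UTC: 06:31 + 7:00 = 13:31 on Sep 7.
Arrival in UTC: 04:56 − 6:00 = 22:56 on Sep 7.
Elapsed = 22:56 − 13:31 = 9 hours 25 minutes.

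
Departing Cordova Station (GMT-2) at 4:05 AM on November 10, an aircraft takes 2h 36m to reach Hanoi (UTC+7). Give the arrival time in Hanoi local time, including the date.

3:41 PM on November 10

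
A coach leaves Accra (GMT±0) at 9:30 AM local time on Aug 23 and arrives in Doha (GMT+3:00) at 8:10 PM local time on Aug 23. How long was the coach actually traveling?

7 hours 40 minutes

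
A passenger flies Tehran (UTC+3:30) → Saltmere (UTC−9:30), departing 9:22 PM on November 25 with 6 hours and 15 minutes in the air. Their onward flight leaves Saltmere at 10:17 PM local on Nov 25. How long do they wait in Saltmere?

Convert departure to UTC: 9:22 PM − 3:30 = 5:52 PM UTC on Nov 25.
Add 6 hours 15 minutes flight time → 12:07 AM UTC (Nov 26).
Saltmere is UTC−9:30, so local arrival = 12:07 AM − 9:30 = 2:37 PM on Nov 25.
Layover = 10:17 PM − 2:37 PM = 7 hours 40 minutes.

7 hours 40 minutes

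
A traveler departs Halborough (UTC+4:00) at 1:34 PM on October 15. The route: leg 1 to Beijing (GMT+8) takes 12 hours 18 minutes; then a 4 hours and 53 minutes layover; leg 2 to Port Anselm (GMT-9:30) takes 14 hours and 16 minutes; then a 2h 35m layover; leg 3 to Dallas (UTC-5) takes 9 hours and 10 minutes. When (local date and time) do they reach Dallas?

11:46 PM on October 16

Convert departure to UTC: 1:34 PM − 4:00 = 9:34 AM UTC on Oct 15.
Add 12 hours and 18 minutes leg 1 → 9:52 PM UTC.
Add 4 hours 53 minutes layover in Beijing → 2:45 AM UTC (Oct 16).
Add 14 hours and 16 minutes leg 2 → 5:01 PM UTC.
Add 2 hours 35 minutes layover in Port Anselm → 7:36 PM UTC.
Add 9 hours 10 minutes leg 3 → 4:46 AM UTC (Oct 17).
Dallas is UTC−5:00, so local arrival = 4:46 AM − 5:00 = 11:46 PM on Oct 16.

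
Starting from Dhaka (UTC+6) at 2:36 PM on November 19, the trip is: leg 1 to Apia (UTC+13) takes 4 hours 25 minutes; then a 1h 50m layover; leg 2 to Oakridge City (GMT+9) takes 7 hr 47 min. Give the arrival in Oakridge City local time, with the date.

Convert departure to UTC: 2:36 PM − 6:00 = 8:36 AM UTC on Nov 19.
Add 4 hours and 25 minutes leg 1 → 1:01 PM UTC.
Add 1 hour 50 minutes layover in Apia → 2:51 PM UTC.
Add 7 hours 47 minutes leg 2 → 10:38 PM UTC.
Oakridge City is UTC+9:00, so local arrival = 10:38 PM + 9:00 = 7:38 AM on Nov 20.

7:38 AM on November 20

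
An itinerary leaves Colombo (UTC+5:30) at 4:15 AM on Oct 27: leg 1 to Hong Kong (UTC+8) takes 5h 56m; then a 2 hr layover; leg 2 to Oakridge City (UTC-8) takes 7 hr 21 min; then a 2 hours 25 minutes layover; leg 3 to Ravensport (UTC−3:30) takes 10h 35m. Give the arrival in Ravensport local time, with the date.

11:32 PM on October 27

Convert departure to UTC: 4:15 AM − 5:30 = 10:45 PM UTC on Oct 26.
Add 5 hours 56 minutes leg 1 → 4:41 AM UTC (Oct 27).
Add 2 hours layover in Hong Kong → 6:41 AM UTC.
Add 7 hours and 21 minutes leg 2 → 2:02 PM UTC.
Add 2 hours 25 minutes layover in Oakridge City → 4:27 PM UTC.
Add 10 hours and 35 minutes leg 3 → 3:02 AM UTC (Oct 28).
Ravensport is UTC−3:30, so local arrival = 3:02 AM − 3:30 = 11:32 PM on Oct 27.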